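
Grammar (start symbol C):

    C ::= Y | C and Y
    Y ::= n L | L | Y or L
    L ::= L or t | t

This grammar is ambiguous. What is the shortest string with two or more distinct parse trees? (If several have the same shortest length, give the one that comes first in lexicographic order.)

length 1: no string has ≥2 trees
length 2: no string has ≥2 trees
length 3: t or t has 2 parse trees

Two derivations of t or t:
  C ⇒ Y ⇒ L ⇒ L or t ⇒ t or t
  C ⇒ Y ⇒ Y or L ⇒ L or L ⇒ t or L ⇒ t or t

t or t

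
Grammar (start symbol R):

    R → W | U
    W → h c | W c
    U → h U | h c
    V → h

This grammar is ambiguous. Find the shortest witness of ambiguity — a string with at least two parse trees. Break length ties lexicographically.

length 2: h c has 2 parse trees

Two derivations of h c:
  R ⇒ W ⇒ h c
  R ⇒ U ⇒ h c

h c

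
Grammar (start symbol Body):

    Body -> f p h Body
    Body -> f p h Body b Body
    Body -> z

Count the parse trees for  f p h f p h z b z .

2

Parse trees for f p h f p h z b z:
  [Body f p h [Body f p h [Body z] b [Body z]]]
  [Body f p h [Body f p h [Body z]] b [Body z]]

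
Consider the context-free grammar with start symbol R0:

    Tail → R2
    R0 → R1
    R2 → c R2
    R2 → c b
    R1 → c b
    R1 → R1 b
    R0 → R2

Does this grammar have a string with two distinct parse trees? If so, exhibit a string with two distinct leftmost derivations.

Ambiguous

Witness: c b

Derivation 1: R0 ⇒ R1 ⇒ c b
Derivation 2: R0 ⇒ R2 ⇒ c b

Two distinct leftmost derivations for the same string.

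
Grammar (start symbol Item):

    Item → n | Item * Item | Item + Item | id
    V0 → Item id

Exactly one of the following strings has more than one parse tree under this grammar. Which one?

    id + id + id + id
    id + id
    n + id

id + id + id + id

id + id + id + id: 5 trees
id + id: 1 tree
n + id: 1 tree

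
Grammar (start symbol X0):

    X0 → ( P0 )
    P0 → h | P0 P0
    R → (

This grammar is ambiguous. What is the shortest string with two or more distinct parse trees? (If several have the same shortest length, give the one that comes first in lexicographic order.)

( h h h )

length 3: no string has ≥2 trees
length 4: no string has ≥2 trees
length 5: ( h h h ) has 2 parse trees

Two derivations of ( h h h ):
  X0 ⇒ ( P0 ) ⇒ ( P0 P0 ) ⇒ ( h P0 ) ⇒ ( h P0 P0 ) ⇒ ( h h P0 ) ⇒ ( h h h )
  X0 ⇒ ( P0 ) ⇒ ( P0 P0 ) ⇒ ( P0 P0 P0 ) ⇒ ( h P0 P0 ) ⇒ ( h h P0 ) ⇒ ( h h h )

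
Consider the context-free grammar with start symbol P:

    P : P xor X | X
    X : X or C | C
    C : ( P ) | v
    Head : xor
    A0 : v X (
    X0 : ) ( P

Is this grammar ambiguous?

(Head, A0, X0 are unreachable from P, so their rules don't affect L(P).) This is a standard precedence ladder (P over X over C), with each level left-recursive on its own operator ('xor' at P, 'or' at X). That structure is LR(1), hence unambiguous.

Unambiguous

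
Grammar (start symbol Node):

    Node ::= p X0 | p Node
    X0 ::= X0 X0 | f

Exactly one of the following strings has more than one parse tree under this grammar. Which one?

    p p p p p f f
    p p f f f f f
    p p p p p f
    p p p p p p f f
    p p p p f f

p p p p p f f: 1 tree
p p f f f f f: 14 trees
p p p p p f: 1 tree
p p p p p p f f: 1 tree
p p p p f f: 1 tree

p p f f f f f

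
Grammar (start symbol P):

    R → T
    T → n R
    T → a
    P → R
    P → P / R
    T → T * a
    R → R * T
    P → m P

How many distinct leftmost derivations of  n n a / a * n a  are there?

Parse trees for n n a / a * n a:
  [P [P [R [T n [R [T n [R [T a]]]]]]] / [R [R [T a]] * [T n [R [T a]]]]]

1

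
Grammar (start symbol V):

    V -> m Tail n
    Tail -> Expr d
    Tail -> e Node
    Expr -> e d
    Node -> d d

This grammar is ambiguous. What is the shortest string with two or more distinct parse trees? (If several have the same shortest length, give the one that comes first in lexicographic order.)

m e d d n

length 5: m e d d n has 2 parse trees

Two derivations of m e d d n:
  V ⇒ m Tail n ⇒ m Expr d n ⇒ m e d d n
  V ⇒ m Tail n ⇒ m e Node n ⇒ m e d d n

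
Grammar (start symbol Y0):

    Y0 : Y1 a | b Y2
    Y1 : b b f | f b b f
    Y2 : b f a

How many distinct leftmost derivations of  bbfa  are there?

Parse trees for bbfa:
  [Y0 [Y1 b b f] a]
  [Y0 b [Y2 b f a]]

2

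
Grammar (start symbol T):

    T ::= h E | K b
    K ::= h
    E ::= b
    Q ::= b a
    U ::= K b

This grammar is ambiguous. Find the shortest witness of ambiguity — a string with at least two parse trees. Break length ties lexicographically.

length 2: h b has 2 parse trees

Two derivations of h b:
  T ⇒ h E ⇒ h b
  T ⇒ K b ⇒ h b

h b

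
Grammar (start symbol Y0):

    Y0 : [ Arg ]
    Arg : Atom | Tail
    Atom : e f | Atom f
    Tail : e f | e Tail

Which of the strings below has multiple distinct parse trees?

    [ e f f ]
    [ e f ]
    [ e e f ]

[ e f f ]: 1 tree
[ e f ]: 2 trees
[ e e f ]: 1 tree

[ e f ]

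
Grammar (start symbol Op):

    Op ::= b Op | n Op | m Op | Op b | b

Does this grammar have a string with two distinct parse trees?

Ambiguous

Witness: b b

Derivation 1: Op ⇒ b Op ⇒ b b
Derivation 2: Op ⇒ Op b ⇒ b b

Two distinct leftmost derivations for the same string.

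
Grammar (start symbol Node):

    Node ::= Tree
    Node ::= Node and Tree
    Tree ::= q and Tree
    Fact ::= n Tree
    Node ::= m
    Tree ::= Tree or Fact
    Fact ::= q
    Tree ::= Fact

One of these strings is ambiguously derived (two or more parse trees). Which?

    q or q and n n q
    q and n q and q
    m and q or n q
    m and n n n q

q and n q and q

q or q and n n q: 1 tree
q and n q and q: 4 trees
m and q or n q: 1 tree
m and n n n q: 1 tree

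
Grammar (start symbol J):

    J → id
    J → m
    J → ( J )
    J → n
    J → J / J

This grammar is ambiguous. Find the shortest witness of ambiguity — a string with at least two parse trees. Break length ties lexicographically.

id / id / id

length 1: no string has ≥2 trees
length 3: no string has ≥2 trees
length 5: id / id / id has 2 parse trees

Two derivations of id / id / id:
  J ⇒ J / J ⇒ id / J ⇒ id / J / J ⇒ id / id / J ⇒ id / id / id
  J ⇒ J / J ⇒ J / J / J ⇒ id / J / J ⇒ id / id / J ⇒ id / id / id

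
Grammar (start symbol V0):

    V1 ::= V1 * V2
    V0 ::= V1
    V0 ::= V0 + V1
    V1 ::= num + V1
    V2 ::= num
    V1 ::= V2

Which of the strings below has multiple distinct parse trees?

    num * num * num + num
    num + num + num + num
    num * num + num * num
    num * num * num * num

num * num * num + num: 1 tree
num + num + num + num: 8 trees
num * num + num * num: 1 tree
num * num * num * num: 1 tree

num + num + num + num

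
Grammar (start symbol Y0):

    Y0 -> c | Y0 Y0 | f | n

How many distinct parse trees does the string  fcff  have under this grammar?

5

Parse trees for fcff:
  [Y0 [Y0 f] [Y0 [Y0 c] [Y0 [Y0 f] [Y0 f]]]]
  [Y0 [Y0 f] [Y0 [Y0 [Y0 c] [Y0 f]] [Y0 f]]]
  [Y0 [Y0 [Y0 f] [Y0 c]] [Y0 [Y0 f] [Y0 f]]]
  [Y0 [Y0 [Y0 f] [Y0 [Y0 c] [Y0 f]]] [Y0 f]]
  [Y0 [Y0 [Y0 [Y0 f] [Y0 c]] [Y0 f]] [Y0 f]]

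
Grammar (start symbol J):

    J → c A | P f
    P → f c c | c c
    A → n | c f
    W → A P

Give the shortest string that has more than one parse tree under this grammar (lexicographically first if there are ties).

c c f

length 2: no string has ≥2 trees
length 3: c c f has 2 parse trees

Two derivations of c c f:
  J ⇒ c A ⇒ c c f
  J ⇒ P f ⇒ c c f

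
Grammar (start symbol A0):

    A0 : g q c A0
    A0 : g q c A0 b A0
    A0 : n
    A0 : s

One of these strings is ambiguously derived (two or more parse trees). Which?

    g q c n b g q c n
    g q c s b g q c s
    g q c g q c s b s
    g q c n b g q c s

g q c n b g q c n: 1 tree
g q c s b g q c s: 1 tree
g q c g q c s b s: 2 trees
g q c n b g q c s: 1 tree

g q c g q c s b s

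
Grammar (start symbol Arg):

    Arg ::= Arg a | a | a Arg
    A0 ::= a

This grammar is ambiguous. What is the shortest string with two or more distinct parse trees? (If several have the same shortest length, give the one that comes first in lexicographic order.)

a a

length 1: no string has ≥2 trees
length 2: a a has 2 parse trees

Two derivations of a a:
  Arg ⇒ Arg a ⇒ a a
  Arg ⇒ a Arg ⇒ a a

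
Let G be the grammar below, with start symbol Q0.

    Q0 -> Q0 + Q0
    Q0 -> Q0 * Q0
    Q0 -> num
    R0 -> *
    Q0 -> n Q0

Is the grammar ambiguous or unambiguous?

Ambiguous

Witness: n num * num

Derivation 1: Q0 ⇒ Q0 * Q0 ⇒ n Q0 * Q0 ⇒ n num * Q0 ⇒ n num * num
Derivation 2: Q0 ⇒ n Q0 ⇒ n Q0 * Q0 ⇒ n num * Q0 ⇒ n num * num

Two distinct leftmost derivations for the same string.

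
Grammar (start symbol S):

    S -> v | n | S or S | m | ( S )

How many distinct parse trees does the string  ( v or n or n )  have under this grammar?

Parse trees for ( v or n or n ):
  [S ( [S [S v] or [S [S n] or [S n]]] )]
  [S ( [S [S [S v] or [S n]] or [S n]] )]

2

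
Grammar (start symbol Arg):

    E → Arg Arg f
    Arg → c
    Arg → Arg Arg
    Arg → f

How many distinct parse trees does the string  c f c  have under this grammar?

2

Parse trees for c f c:
  [Arg [Arg c] [Arg [Arg f] [Arg c]]]
  [Arg [Arg [Arg c] [Arg f]] [Arg c]]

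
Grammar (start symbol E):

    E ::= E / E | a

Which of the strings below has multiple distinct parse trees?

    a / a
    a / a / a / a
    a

a / a: 1 tree
a / a / a / a: 5 trees
a: 1 tree

a / a / a / a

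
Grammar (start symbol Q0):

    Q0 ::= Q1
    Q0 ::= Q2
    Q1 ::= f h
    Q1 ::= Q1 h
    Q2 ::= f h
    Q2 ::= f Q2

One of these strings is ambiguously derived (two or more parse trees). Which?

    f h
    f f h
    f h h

f h

f h: 2 trees
f f h: 1 tree
f h h: 1 tree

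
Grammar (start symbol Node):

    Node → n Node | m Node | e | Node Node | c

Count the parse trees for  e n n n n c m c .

Parse trees for e n n n n c m c:
  [Node [Node e] [Node n [Node n [Node n [Node n [Node [Node c] [Node m [Node c]]]]]]]]
  [Node [Node e] [Node n [Node n [Node n [Node [Node n [Node c]] [Node m [Node c]]]]]]]
  [Node [Node e] [Node n [Node n [Node [Node n [Node n [Node c]]] [Node m [Node c]]]]]]
  [Node [Node e] [Node n [Node [Node n [Node n [Node n [Node c]]]] [Node m [Node c]]]]]
  [Node [Node e] [Node [Node n [Node n [Node n [Node n [Node c]]]]] [Node m [Node c]]]]
  [Node [Node [Node e] [Node n [Node n [Node n [Node n [Node c]]]]]] [Node m [Node c]]]

6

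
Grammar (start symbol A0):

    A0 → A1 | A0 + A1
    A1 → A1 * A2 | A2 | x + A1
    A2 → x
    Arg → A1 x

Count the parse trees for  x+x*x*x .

Parse trees for x+x*x*x:
  [A0 [A1 [A1 [A1 x + [A1 [A2 x]]] * [A2 x]] * [A2 x]]]
  [A0 [A1 [A1 x + [A1 [A1 [A2 x]] * [A2 x]]] * [A2 x]]]
  [A0 [A1 x + [A1 [A1 [A1 [A2 x]] * [A2 x]] * [A2 x]]]]
  [A0 [A0 [A1 [A2 x]]] + [A1 [A1 [A1 [A2 x]] * [A2 x]] * [A2 x]]]

4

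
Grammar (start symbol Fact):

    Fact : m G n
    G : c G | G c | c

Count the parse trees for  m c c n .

Parse trees for m c c n:
  [Fact m [G c [G c]] n]
  [Fact m [G [G c] c] n]

2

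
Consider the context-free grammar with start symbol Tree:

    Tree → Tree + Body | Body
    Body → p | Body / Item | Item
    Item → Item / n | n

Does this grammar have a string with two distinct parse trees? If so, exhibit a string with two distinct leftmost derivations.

Witness: n / n

Derivation 1: Tree ⇒ Body ⇒ Body / Item ⇒ Item / Item ⇒ n / Item ⇒ n / n
Derivation 2: Tree ⇒ Body ⇒ Item ⇒ Item / n ⇒ n / n

Two distinct leftmost derivations for the same string.

Ambiguous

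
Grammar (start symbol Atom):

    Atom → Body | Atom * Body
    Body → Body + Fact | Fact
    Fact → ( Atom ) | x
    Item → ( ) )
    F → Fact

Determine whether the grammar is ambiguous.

Unambiguous

(Item, F are unreachable from Atom, so their rules don't affect L(Atom).) Atom → Atom * Body | Body  ;  Body → Body + Fact | Fact  — a left-associative chain with Fact at the bottom. Each string factors uniquely by precedence.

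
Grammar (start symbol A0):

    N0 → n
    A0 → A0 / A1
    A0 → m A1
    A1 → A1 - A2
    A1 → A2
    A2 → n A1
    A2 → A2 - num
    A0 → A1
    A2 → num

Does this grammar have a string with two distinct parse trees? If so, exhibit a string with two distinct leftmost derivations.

Witness: num - num

Derivation 1: A0 ⇒ A1 ⇒ A1 - A2 ⇒ A2 - A2 ⇒ num - A2 ⇒ num - num
Derivation 2: A0 ⇒ A1 ⇒ A2 ⇒ A2 - num ⇒ num - num

Two distinct leftmost derivations for the same string.

Ambiguous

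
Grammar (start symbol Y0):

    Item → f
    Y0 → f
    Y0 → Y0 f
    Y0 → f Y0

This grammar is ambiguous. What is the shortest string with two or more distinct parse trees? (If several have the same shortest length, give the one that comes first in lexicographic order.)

length 1: no string has ≥2 trees
length 2: f f has 2 parse trees

Two derivations of f f:
  Y0 ⇒ Y0 f ⇒ f f
  Y0 ⇒ f Y0 ⇒ f f

f f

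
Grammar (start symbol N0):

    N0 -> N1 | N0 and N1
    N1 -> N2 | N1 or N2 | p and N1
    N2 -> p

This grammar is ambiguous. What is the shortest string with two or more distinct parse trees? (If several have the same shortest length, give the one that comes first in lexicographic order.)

length 1: no string has ≥2 trees
length 3: p and p has 2 parse trees

Two derivations of p and p:
  N0 ⇒ N1 ⇒ p and N1 ⇒ p and N2 ⇒ p and p
  N0 ⇒ N0 and N1 ⇒ N1 and N1 ⇒ N2 and N1 ⇒ p and N1 ⇒ p and N2 ⇒ p and p

p and p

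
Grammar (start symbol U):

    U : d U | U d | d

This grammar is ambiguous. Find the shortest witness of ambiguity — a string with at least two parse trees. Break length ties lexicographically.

length 1: no string has ≥2 trees
length 2: d d has 2 parse trees

Two derivations of d d:
  U ⇒ d U ⇒ d d
  U ⇒ U d ⇒ d d

d d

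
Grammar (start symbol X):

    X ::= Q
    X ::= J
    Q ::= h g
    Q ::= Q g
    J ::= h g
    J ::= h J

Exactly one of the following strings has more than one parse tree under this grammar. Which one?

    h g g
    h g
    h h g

h g

h g g: 1 tree
h g: 2 trees
h h g: 1 tree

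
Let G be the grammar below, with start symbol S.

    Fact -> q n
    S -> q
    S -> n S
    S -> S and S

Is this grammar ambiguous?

Witness: n q and q

Derivation 1: S ⇒ n S ⇒ n S and S ⇒ n q and S ⇒ n q and q
Derivation 2: S ⇒ S and S ⇒ n S and S ⇒ n q and S ⇒ n q and q

Two distinct leftmost derivations for the same string.

Ambiguous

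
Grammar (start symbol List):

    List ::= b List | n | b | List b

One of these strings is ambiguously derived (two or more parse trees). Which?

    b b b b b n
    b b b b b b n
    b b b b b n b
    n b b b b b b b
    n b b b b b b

b b b b b n: 1 tree
b b b b b b n: 1 tree
b b b b b n b: 6 trees
n b b b b b b b: 1 tree
n b b b b b b: 1 tree

b b b b b n b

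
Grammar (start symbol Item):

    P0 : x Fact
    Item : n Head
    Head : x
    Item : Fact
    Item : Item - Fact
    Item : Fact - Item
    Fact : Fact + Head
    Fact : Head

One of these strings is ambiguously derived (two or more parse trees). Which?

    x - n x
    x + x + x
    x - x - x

x - x - x

x - n x: 1 tree
x + x + x: 1 tree
x - x - x: 4 trees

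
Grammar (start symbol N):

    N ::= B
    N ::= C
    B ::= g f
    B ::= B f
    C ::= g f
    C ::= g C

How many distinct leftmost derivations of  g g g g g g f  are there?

1

Parse trees for g g g g g g f:
  [N [C g [C g [C g [C g [C g [C g f]]]]]]]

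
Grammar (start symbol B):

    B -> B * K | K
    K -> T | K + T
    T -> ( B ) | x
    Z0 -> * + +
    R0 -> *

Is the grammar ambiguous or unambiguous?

Unambiguous

(Z0, R0 are unreachable from B, so their rules don't affect L(B).) The grammar is stratified — B handles '*' (left-recursive), K handles '+', T atoms. Each operator has a fixed associativity and precedence level, so every string has one parse.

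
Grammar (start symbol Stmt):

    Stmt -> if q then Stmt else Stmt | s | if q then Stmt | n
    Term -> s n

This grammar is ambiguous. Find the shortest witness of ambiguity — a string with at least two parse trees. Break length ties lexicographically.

if q then if q then n else n

length 1: no string has ≥2 trees
length 4: no string has ≥2 trees
length 6: no string has ≥2 trees
length 7: no string has ≥2 trees
length 9: if q then if q then n else n has 2 parse trees

Two derivations of if q then if q then n else n:
  Stmt ⇒ if q then Stmt else Stmt ⇒ if q then if q then Stmt else Stmt ⇒ if q then if q then n else Stmt ⇒ if q then if q then n else n
  Stmt ⇒ if q then Stmt ⇒ if q then if q then Stmt else Stmt ⇒ if q then if q then n else Stmt ⇒ if q then if q then n else n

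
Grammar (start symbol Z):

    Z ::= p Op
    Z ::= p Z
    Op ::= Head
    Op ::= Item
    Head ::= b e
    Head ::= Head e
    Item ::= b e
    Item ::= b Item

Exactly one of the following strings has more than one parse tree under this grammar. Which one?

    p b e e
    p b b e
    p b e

p b e e: 1 tree
p b b e: 1 tree
p b e: 2 trees

p b e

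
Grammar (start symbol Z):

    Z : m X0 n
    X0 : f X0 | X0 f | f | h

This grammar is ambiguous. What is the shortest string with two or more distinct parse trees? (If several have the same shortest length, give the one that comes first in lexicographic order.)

length 3: no string has ≥2 trees
length 4: m f f n has 2 parse trees

Two derivations of m f f n:
  Z ⇒ m X0 n ⇒ m f X0 n ⇒ m f f n
  Z ⇒ m X0 n ⇒ m X0 f n ⇒ m f f n

m f f n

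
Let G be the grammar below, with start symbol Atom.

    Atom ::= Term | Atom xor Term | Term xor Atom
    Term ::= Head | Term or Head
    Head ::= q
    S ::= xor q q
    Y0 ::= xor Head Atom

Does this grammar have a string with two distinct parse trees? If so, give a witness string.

Witness: q xor q

Derivation 1: Atom ⇒ Atom xor Term ⇒ Term xor Term ⇒ Head xor Term ⇒ q xor Term ⇒ q xor Head ⇒ q xor q
Derivation 2: Atom ⇒ Term xor Atom ⇒ Head xor Atom ⇒ q xor Atom ⇒ q xor Term ⇒ q xor Head ⇒ q xor q

Two distinct leftmost derivations for the same string.

Ambiguous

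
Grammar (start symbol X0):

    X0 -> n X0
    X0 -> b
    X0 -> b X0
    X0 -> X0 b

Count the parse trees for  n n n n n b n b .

Parse trees for n n n n n b n b:
  [X0 n [X0 n [X0 n [X0 n [X0 n [X0 b [X0 n [X0 b]]]]]]]]

1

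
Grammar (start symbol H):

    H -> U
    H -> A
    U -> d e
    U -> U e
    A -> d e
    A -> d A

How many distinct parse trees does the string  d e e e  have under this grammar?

1

Parse trees for d e e e:
  [H [U [U [U d e] e] e]]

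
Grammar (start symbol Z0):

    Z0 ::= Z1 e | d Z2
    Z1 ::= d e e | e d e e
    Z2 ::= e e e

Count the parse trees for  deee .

2

Parse trees for deee:
  [Z0 [Z1 d e e] e]
  [Z0 d [Z2 e e e]]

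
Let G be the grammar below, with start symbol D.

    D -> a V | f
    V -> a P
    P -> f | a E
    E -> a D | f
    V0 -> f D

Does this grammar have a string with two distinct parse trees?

Only D, V, P, E are reachable from D; ignoring the rest: Each reachable nonterminal has at most one production per leading terminal, and all productions are right-linear; the derivation is determined token-by-token.

Unambiguous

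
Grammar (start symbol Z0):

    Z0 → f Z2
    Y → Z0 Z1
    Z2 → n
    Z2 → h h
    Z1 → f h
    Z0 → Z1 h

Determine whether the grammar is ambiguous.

Witness: f h h

Derivation 1: Z0 ⇒ f Z2 ⇒ f h h
Derivation 2: Z0 ⇒ Z1 h ⇒ f h h

Two distinct leftmost derivations for the same string.

Ambiguous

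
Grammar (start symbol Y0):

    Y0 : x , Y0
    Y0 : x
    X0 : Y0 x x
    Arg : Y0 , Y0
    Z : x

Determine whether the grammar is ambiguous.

Only Y0 is reachable from Y0; ignoring the rest: Right-recursive list with a separator: after each atom, whether the separator follows determines the rule. One parse per string.

Unambiguous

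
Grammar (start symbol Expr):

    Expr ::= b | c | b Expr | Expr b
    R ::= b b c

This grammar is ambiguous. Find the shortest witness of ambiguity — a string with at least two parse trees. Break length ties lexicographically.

length 1: no string has ≥2 trees
length 2: b b has 2 parse trees

Two derivations of b b:
  Expr ⇒ b Expr ⇒ b b
  Expr ⇒ Expr b ⇒ b b

b b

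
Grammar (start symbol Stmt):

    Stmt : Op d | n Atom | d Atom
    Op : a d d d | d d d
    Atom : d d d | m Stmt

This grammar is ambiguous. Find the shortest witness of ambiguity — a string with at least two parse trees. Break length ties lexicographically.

length 4: d d d d has 2 parse trees

Two derivations of d d d d:
  Stmt ⇒ Op d ⇒ d d d d
  Stmt ⇒ d Atom ⇒ d d d d

d d d d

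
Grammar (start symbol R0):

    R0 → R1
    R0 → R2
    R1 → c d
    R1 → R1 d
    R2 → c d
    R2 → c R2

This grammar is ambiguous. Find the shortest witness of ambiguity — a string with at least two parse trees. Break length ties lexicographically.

length 2: c d has 2 parse trees

Two derivations of c d:
  R0 ⇒ R1 ⇒ c d
  R0 ⇒ R2 ⇒ c d

c d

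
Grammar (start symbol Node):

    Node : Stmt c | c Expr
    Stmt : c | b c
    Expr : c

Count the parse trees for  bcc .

Parse trees for bcc:
  [Node [Stmt b c] c]

1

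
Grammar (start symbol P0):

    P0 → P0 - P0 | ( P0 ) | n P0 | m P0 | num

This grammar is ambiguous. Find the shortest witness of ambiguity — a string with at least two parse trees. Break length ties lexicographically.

m num - num

length 1: no string has ≥2 trees
length 2: no string has ≥2 trees
length 3: no string has ≥2 trees
length 4: m num - num has 2 parse trees

Two derivations of m num - num:
  P0 ⇒ P0 - P0 ⇒ m P0 - P0 ⇒ m num - P0 ⇒ m num - num
  P0 ⇒ m P0 ⇒ m P0 - P0 ⇒ m num - P0 ⇒ m num - num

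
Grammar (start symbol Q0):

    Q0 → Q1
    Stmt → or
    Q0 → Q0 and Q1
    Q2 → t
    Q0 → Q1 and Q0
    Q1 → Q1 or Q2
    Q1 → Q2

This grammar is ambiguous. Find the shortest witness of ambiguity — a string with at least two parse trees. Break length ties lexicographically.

t and t

length 1: no string has ≥2 trees
length 3: t and t has 2 parse trees

Two derivations of t and t:
  Q0 ⇒ Q0 and Q1 ⇒ Q1 and Q1 ⇒ Q2 and Q1 ⇒ t and Q1 ⇒ t and Q2 ⇒ t and t
  Q0 ⇒ Q1 and Q0 ⇒ Q2 and Q0 ⇒ t and Q0 ⇒ t and Q1 ⇒ t and Q2 ⇒ t and t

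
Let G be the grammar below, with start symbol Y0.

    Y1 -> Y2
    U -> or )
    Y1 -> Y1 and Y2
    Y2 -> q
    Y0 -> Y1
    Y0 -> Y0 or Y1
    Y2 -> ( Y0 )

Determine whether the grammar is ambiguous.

Unambiguous

Only Y0, Y1, Y2 are reachable from Y0; ignoring the rest: The grammar is stratified — Y0 handles 'or' (left-recursive), Y1 handles 'and', Y2 atoms. Each operator has a fixed associativity and precedence level, so every string has one parse.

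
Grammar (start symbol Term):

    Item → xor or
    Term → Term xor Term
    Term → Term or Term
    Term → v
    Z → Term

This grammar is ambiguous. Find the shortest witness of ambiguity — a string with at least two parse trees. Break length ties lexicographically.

length 1: no string has ≥2 trees
length 3: no string has ≥2 trees
length 5: v or v or v has 2 parse trees

Two derivations of v or v or v:
  Term ⇒ Term or Term ⇒ Term or Term or Term ⇒ v or Term or Term ⇒ v or v or Term ⇒ v or v or v
  Term ⇒ Term or Term ⇒ v or Term ⇒ v or Term or Term ⇒ v or v or Term ⇒ v or v or v

v or v or v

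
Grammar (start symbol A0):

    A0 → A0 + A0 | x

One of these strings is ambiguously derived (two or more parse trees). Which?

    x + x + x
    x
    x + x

x + x + x: 2 trees
x: 1 tree
x + x: 1 tree

x + x + x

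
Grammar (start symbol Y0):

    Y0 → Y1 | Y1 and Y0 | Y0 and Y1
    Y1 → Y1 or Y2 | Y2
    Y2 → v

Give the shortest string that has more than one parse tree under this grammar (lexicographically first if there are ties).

v and v

length 1: no string has ≥2 trees
length 3: v and v has 2 parse trees

Two derivations of v and v:
  Y0 ⇒ Y1 and Y0 ⇒ Y2 and Y0 ⇒ v and Y0 ⇒ v and Y1 ⇒ v and Y2 ⇒ v and v
  Y0 ⇒ Y0 and Y1 ⇒ Y1 and Y1 ⇒ Y2 and Y1 ⇒ v and Y1 ⇒ v and Y2 ⇒ v and v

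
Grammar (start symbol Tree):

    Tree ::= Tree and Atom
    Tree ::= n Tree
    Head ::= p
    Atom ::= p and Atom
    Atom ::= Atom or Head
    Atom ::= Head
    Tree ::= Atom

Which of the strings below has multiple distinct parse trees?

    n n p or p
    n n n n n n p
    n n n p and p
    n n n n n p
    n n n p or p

n n p or p: 1 tree
n n n n n n p: 1 tree
n n n p and p: 5 trees
n n n n n p: 1 tree
n n n p or p: 1 tree

n n n p and p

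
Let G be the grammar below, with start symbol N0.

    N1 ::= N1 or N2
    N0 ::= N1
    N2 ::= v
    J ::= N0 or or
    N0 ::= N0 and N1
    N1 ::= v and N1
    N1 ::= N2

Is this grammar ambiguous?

Ambiguous

Witness: v and v

Derivation 1: N0 ⇒ N1 ⇒ v and N1 ⇒ v and N2 ⇒ v and v
Derivation 2: N0 ⇒ N0 and N1 ⇒ N1 and N1 ⇒ N2 and N1 ⇒ v and N1 ⇒ v and N2 ⇒ v and v

Two distinct leftmost derivations for the same string.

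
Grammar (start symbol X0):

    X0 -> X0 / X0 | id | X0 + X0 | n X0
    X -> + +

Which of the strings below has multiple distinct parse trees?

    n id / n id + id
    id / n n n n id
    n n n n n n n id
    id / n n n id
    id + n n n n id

n id / n id + id

n id / n id + id: 7 trees
id / n n n n id: 1 tree
n n n n n n n id: 1 tree
id / n n n id: 1 tree
id + n n n n id: 1 tree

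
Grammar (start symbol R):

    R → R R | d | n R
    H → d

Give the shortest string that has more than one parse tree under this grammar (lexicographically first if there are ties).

length 1: no string has ≥2 trees
length 2: no string has ≥2 trees
length 3: d d d has 2 parse trees

Two derivations of d d d:
  R ⇒ R R ⇒ R R R ⇒ d R R ⇒ d d R ⇒ d d d
  R ⇒ R R ⇒ d R ⇒ d R R ⇒ d d R ⇒ d d d

d d d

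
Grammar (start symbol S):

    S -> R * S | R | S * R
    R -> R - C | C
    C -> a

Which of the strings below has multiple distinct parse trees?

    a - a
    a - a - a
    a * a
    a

a * a

a - a: 1 tree
a - a - a: 1 tree
a * a: 2 trees
a: 1 tree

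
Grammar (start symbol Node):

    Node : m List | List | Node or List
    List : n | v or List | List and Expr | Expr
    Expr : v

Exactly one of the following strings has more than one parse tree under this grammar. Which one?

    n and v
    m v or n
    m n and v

n and v: 1 tree
m v or n: 2 trees
m n and v: 1 tree

m v or n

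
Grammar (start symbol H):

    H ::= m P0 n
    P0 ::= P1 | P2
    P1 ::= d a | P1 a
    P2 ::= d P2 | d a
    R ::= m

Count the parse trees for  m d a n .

2

Parse trees for m d a n:
  [H m [P0 [P1 d a]] n]
  [H m [P0 [P2 d a]] n]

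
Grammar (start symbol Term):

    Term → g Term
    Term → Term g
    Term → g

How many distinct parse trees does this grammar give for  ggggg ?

16

Parse trees for ggggg (showing first 6 of 16):
  [Term g [Term g [Term g [Term g [Term g]]]]]
  [Term g [Term g [Term g [Term [Term g] g]]]]
  [Term g [Term g [Term [Term g [Term g]] g]]]
  [Term g [Term g [Term [Term [Term g] g] g]]]
  [Term g [Term [Term g [Term g [Term g]]] g]]
  [Term g [Term [Term g [Term [Term g] g]] g]]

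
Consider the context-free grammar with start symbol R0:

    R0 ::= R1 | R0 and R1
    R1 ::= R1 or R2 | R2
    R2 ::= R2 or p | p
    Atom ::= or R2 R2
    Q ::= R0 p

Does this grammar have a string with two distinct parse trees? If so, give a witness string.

Ambiguous

Witness: p or p

Derivation 1: R0 ⇒ R1 ⇒ R1 or R2 ⇒ R2 or R2 ⇒ p or R2 ⇒ p or p
Derivation 2: R0 ⇒ R1 ⇒ R2 ⇒ R2 or p ⇒ p or p

Two distinct leftmost derivations for the same string.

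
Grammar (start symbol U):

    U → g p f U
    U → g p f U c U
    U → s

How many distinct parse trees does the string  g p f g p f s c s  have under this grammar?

2

Parse trees for g p f g p f s c s:
  [U g p f [U g p f [U s] c [U s]]]
  [U g p f [U g p f [U s]] c [U s]]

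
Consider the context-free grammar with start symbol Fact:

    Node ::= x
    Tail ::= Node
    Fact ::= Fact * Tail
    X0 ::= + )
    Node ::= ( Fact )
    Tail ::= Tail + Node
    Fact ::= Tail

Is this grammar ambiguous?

Only Fact, Tail, Node are reachable from Fact; ignoring the rest: The grammar is stratified — Fact handles '*' (left-recursive), Tail handles '+', Node atoms. Each operator has a fixed associativity and precedence level, so every string has one parse.

Unambiguous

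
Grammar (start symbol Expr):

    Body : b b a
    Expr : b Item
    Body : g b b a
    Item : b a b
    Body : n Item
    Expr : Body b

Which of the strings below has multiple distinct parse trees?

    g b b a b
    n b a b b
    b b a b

b b a b

g b b a b: 1 tree
n b a b b: 1 tree
b b a b: 2 trees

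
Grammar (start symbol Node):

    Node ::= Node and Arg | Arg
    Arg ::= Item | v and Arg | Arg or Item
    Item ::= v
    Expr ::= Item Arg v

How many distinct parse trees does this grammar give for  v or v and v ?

1

Parse trees for v or v and v:
  [Node [Node [Arg [Arg [Item v]] or [Item v]]] and [Arg [Item v]]]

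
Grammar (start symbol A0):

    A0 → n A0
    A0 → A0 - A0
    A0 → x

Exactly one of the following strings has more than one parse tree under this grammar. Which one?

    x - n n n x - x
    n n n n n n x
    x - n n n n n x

x - n n n x - x: 5 trees
n n n n n n x: 1 tree
x - n n n n n x: 1 tree

x - n n n x - x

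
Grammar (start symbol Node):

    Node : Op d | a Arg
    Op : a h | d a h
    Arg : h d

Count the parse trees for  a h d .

2

Parse trees for a h d:
  [Node [Op a h] d]
  [Node a [Arg h d]]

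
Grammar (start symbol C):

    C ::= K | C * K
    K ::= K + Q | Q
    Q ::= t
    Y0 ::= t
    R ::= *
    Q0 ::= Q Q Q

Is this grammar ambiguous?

(Y0, R, Q0 are unreachable from C, so their rules don't affect L(C).) C → C * K | K  ;  K → K + Q | Q  — a left-associative chain with Q at the bottom. Each string factors uniquely by precedence.

Unambiguous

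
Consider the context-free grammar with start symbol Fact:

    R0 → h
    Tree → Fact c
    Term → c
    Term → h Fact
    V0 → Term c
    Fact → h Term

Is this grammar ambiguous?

Unambiguous

Only Fact, Term are reachable from Fact; ignoring the rest: Restricted to the reachable nonterminals, every rule has the form A → t or A → t B, and no two rules for the same A share a first terminal. The grammar encodes a DFA — one run per string.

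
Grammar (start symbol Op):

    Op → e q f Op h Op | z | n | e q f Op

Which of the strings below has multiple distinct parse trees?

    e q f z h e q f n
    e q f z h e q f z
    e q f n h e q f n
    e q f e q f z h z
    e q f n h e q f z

e q f z h e q f n: 1 tree
e q f z h e q f z: 1 tree
e q f n h e q f n: 1 tree
e q f e q f z h z: 2 trees
e q f n h e q f z: 1 tree

e q f e q f z h z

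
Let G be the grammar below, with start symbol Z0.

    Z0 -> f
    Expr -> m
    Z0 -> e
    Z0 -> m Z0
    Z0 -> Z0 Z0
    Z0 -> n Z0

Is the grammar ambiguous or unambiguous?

Ambiguous

Witness: e e e

Derivation 1: Z0 ⇒ Z0 Z0 ⇒ e Z0 ⇒ e Z0 Z0 ⇒ e e Z0 ⇒ e e e
Derivation 2: Z0 ⇒ Z0 Z0 ⇒ Z0 Z0 Z0 ⇒ e Z0 Z0 ⇒ e e Z0 ⇒ e e e

Two distinct leftmost derivations for the same string.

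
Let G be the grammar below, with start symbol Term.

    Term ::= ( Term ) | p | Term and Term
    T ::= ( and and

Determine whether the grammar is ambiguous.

Witness: p and p and p

Derivation 1: Term ⇒ Term and Term ⇒ p and Term ⇒ p and Term and Term ⇒ p and p and Term ⇒ p and p and p
Derivation 2: Term ⇒ Term and Term ⇒ Term and Term and Term ⇒ p and Term and Term ⇒ p and p and Term ⇒ p and p and p

Two distinct leftmost derivations for the same string.

Ambiguous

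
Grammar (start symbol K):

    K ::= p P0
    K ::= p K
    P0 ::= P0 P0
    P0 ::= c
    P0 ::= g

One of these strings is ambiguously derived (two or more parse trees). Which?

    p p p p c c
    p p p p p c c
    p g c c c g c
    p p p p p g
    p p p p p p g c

p p p p c c: 1 tree
p p p p p c c: 1 tree
p g c c c g c: 42 trees
p p p p p g: 1 tree
p p p p p p g c: 1 tree

p g c c c g c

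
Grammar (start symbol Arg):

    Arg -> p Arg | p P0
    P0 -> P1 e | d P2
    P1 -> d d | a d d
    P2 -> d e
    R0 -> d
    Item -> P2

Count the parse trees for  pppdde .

2

Parse trees for pppdde:
  [Arg p [Arg p [Arg p [P0 [P1 d d] e]]]]
  [Arg p [Arg p [Arg p [P0 d [P2 d e]]]]]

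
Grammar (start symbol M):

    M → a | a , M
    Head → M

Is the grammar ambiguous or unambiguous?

Unambiguous

(Head is unreachable from M, so its rules don't affect L(M).) The reachable grammar is A → atom sep A | atom. Each atom is followed by either the separator (recurse) or end-of-string (stop) — no choice point.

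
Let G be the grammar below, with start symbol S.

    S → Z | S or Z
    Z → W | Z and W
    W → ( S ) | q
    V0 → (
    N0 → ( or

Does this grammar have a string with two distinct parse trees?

Unambiguous

Only S, Z, W are reachable from S; ignoring the rest: S → S or Z | Z  ;  Z → Z and W | W  — a left-associative chain with W at the bottom. Each string factors uniquely by precedence.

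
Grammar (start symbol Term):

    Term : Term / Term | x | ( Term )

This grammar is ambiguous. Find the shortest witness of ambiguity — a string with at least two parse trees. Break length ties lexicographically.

x / x / x

length 1: no string has ≥2 trees
length 3: no string has ≥2 trees
length 5: x / x / x has 2 parse trees

Two derivations of x / x / x:
  Term ⇒ Term / Term ⇒ Term / Term / Term ⇒ x / Term / Term ⇒ x / x / Term ⇒ x / x / x
  Term ⇒ Term / Term ⇒ x / Term ⇒ x / Term / Term ⇒ x / x / Term ⇒ x / x / x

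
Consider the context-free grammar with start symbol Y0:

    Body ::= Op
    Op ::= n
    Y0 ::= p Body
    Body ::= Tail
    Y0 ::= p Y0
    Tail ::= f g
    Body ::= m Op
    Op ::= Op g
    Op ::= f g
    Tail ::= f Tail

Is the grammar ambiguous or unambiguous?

Witness: p f g

Derivation 1: Y0 ⇒ p Body ⇒ p Op ⇒ p f g
Derivation 2: Y0 ⇒ p Body ⇒ p Tail ⇒ p f g

Two distinct leftmost derivations for the same string.

Ambiguous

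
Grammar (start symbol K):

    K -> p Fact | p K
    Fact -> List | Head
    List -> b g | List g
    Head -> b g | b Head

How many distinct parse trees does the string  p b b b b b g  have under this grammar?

1

Parse trees for p b b b b b g:
  [K p [Fact [Head b [Head b [Head b [Head b [Head b g]]]]]]]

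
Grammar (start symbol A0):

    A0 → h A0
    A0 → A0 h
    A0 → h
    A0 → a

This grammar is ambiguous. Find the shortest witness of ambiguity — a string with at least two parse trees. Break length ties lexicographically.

length 1: no string has ≥2 trees
length 2: h h has 2 parse trees

Two derivations of h h:
  A0 ⇒ h A0 ⇒ h h
  A0 ⇒ A0 h ⇒ h h

h h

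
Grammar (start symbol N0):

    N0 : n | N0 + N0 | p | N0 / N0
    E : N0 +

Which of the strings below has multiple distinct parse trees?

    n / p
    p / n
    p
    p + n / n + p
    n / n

p + n / n + p

n / p: 1 tree
p / n: 1 tree
p: 1 tree
p + n / n + p: 5 trees
n / n: 1 tree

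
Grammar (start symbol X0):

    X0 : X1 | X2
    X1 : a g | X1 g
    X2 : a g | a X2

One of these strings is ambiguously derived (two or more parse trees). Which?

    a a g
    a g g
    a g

a g

a a g: 1 tree
a g g: 1 tree
a g: 2 trees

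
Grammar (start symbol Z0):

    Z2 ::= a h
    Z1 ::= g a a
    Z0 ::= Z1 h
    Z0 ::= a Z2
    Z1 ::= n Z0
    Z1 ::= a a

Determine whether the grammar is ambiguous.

Ambiguous

Witness: a a h

Derivation 1: Z0 ⇒ Z1 h ⇒ a a h
Derivation 2: Z0 ⇒ a Z2 ⇒ a a h

Two distinct leftmost derivations for the same string.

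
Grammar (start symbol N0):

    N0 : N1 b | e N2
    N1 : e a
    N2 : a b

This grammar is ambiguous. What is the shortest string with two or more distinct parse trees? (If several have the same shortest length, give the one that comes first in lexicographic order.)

e a b

length 3: e a b has 2 parse trees

Two derivations of e a b:
  N0 ⇒ N1 b ⇒ e a b
  N0 ⇒ e N2 ⇒ e a b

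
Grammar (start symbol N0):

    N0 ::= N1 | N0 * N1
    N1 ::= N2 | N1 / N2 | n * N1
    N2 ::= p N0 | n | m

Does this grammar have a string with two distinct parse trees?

Witness: n * m

Derivation 1: N0 ⇒ N1 ⇒ n * N1 ⇒ n * N2 ⇒ n * m
Derivation 2: N0 ⇒ N0 * N1 ⇒ N1 * N1 ⇒ N2 * N1 ⇒ n * N1 ⇒ n * N2 ⇒ n * m

Two distinct leftmost derivations for the same string.

Ambiguous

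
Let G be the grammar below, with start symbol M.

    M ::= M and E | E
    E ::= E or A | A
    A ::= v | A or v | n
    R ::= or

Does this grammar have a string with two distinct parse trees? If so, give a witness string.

Witness: n or v

Derivation 1: M ⇒ E ⇒ E or A ⇒ A or A ⇒ n or A ⇒ n or v
Derivation 2: M ⇒ E ⇒ A ⇒ A or v ⇒ n or v

Two distinct leftmost derivations for the same string.

Ambiguous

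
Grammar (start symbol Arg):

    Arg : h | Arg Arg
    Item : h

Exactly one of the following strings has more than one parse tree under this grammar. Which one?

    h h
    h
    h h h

h h: 1 tree
h: 1 tree
h h h: 2 trees

h h h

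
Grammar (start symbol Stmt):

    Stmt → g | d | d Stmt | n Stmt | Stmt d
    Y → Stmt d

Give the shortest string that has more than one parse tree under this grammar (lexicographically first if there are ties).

length 1: no string has ≥2 trees
length 2: d d has 2 parse trees

Two derivations of d d:
  Stmt ⇒ d Stmt ⇒ d d
  Stmt ⇒ Stmt d ⇒ d d

d d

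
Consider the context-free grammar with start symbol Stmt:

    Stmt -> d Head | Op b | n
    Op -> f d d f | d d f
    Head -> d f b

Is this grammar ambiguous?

Witness: d d f b

Derivation 1: Stmt ⇒ d Head ⇒ d d f b
Derivation 2: Stmt ⇒ Op b ⇒ d d f b

Two distinct leftmost derivations for the same string.

Ambiguous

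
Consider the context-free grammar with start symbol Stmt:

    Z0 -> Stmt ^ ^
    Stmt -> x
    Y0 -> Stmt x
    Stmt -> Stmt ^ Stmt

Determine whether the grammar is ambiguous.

Witness: x ^ x ^ x

Derivation 1: Stmt ⇒ Stmt ^ Stmt ⇒ x ^ Stmt ⇒ x ^ Stmt ^ Stmt ⇒ x ^ x ^ Stmt ⇒ x ^ x ^ x
Derivation 2: Stmt ⇒ Stmt ^ Stmt ⇒ Stmt ^ Stmt ^ Stmt ⇒ x ^ Stmt ^ Stmt ⇒ x ^ x ^ Stmt ⇒ x ^ x ^ x

Two distinct leftmost derivations for the same string.

Ambiguous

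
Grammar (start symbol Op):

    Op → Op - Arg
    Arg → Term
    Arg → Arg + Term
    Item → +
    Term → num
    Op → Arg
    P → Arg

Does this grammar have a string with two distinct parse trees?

Only Op, Arg, Term are reachable from Op; ignoring the rest: The grammar is stratified — Op handles '-' (left-recursive), Arg handles '+', Term atoms. Each operator has a fixed associativity and precedence level, so every string has one parse.

Unambiguous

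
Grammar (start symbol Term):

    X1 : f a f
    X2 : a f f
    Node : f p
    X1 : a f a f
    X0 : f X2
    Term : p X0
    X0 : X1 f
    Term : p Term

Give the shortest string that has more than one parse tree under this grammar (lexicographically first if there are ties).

p f a f f

length 5: p f a f f has 2 parse trees

Two derivations of p f a f f:
  Term ⇒ p X0 ⇒ p f X2 ⇒ p f a f f
  Term ⇒ p X0 ⇒ p X1 f ⇒ p f a f f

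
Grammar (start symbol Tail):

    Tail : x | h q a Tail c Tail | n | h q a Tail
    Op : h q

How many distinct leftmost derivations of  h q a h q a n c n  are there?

Parse trees for h q a h q a n c n:
  [Tail h q a [Tail h q a [Tail n]] c [Tail n]]
  [Tail h q a [Tail h q a [Tail n] c [Tail n]]]

2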